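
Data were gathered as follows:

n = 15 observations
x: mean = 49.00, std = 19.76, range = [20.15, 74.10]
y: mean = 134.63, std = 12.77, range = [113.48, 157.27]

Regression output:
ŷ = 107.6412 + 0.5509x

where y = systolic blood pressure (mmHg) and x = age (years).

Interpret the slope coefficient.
On average, blood pressure is about 0.5509 mmHg higher for every extra year of age.

The slope coefficient β₁ = 0.5509 represents the marginal effect of age on blood pressure.

Interpretation:
- Age up by 1 year → predicted blood pressure increases by 0.5509 mmHg
- The effect is assumed constant over the observed range of x (linearity)
- The sign (+) gives the direction; the magnitude 0.5509 gives the size of the effect per year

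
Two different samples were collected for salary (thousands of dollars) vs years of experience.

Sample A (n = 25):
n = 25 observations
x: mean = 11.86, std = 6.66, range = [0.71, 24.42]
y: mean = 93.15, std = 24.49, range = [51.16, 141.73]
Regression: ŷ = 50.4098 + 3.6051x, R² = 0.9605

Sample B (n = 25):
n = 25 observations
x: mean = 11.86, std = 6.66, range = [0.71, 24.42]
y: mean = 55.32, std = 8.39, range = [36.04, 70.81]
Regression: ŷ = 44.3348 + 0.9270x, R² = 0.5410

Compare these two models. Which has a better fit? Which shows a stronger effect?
Model A has the better fit (R² = 0.9605 vs 0.5410). Model A shows the stronger effect (|β₁| = 3.6051 vs 0.9270).

Model Comparison:

Goodness of fit (R²):
- Model A: R² = 0.9605 → 96.05% of variance in salary explained
- Model B: R² = 0.5410 → 54.10% of variance in salary explained
- 0.9605 > 0.5410 → Model A has the better fit

Strength of effect — compare |β₁|:
- Model A: β₁ = 3.6051 → predicted salary rises 3.6051 thousand dollars per additional year of experience
- Model B: β₁ = 0.9270 → predicted salary rises 0.9270 thousand dollars per additional year of experience
- |3.6051| > |0.9270| → Model A shows the stronger marginal effect

Notes:
- R² measures how tightly points cluster around the line; β₁ measures how steep the line is — they answer different questions.
- A better fit (higher R²) doesn't necessarily mean a more important relationship.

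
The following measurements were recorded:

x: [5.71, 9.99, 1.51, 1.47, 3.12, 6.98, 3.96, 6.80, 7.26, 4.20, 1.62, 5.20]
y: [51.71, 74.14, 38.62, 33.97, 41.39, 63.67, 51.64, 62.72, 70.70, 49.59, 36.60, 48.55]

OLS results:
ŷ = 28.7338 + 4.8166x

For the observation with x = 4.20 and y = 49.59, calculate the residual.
Residual = 0.6265

The residual is the difference between the actual value and the predicted value:

Residual = y - ŷ

Step 1: Calculate predicted value
ŷ = 28.7338 + 4.8166 × 4.20
ŷ = 48.9635

Step 2: Calculate residual
Residual = 49.59 - 48.9635
Residual = 0.6265

Sign check: y > ŷ, so the point is above the line and the fit underestimates here.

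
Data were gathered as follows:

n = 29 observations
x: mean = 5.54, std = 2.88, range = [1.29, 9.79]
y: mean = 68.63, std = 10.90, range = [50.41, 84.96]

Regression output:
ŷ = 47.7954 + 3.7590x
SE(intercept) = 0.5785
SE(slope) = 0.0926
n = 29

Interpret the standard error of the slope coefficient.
SE(slope) = 0.0926 measures the uncertainty in the estimated slope. The coefficient is estimated precisely (SE/|β̂₁| = 2.5%).

What SE measures:
- The standard error quantifies the sampling variability of the coefficient estimate
- It is the estimated standard deviation of β̂₁ across hypothetical repeated samples of the same size
- Smaller SE → more precise estimate

Relative precision:
- SE / |β̂₁| = 0.0926 / 3.7590 = 2.5%
- Rule of thumb (under 20%: precise; 20% to under 50%: moderately precise; 50% or more: imprecise) → precise

Rough 95% range (±2 SE): 3.7590 ± 0.1852 → (3.5738, 3.9442).

What drives SE(β̂₁): wider spread of x values → smaller SE; larger n (here n = 29) → smaller SE; more residual scatter → larger SE.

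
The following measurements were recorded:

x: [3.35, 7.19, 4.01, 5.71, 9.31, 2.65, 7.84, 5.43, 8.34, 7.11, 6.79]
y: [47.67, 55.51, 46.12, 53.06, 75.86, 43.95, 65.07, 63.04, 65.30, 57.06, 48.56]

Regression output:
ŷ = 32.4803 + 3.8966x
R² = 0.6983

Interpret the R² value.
About 69.83% of the variability in y is accounted for by the regression on x (R² = 0.6983) — a moderate linear fit.

R² (coefficient of determination) measures the proportion of variance in y explained by the regression model.

Here R² = 0.6983:
- Explained: 69.83% of the variation in y
- Unexplained (residual): 100% − 69.83% = 30.17%
- Rule of thumb (below 0.3 weak; 0.3 to below 0.7 moderate; 0.7 and above strong) → moderate

Note: R² says nothing about causation, and a high R² does not by itself mean the linear form is appropriate — check the residuals.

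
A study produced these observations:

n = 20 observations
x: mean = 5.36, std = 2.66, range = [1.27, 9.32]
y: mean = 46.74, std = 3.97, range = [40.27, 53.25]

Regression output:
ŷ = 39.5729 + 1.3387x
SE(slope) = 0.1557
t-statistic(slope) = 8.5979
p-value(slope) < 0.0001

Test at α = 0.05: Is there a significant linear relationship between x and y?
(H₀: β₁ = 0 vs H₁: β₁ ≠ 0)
Since p-value < 0.0001 < α = 0.05, reject H₀ — the slope is significantly different from 0.

Hypothesis test for the slope coefficient:

H₀: β₁ = 0 (no linear relationship)
H₁: β₁ ≠ 0 (linear relationship exists)

Test statistic: t = β̂₁ / SE(β̂₁) = 1.3387 / 0.1557 = 8.5979

p < 0.0001: how often a slope estimate this far from 0 (in SE units) would arise by chance if β₁ were truly 0.

Decision rule: reject H₀ if p-value < α.
p-value < 0.0001 < α = 0.05 → reject H₀.

Conclusion: the linear association between x and y is significant at the 5% level.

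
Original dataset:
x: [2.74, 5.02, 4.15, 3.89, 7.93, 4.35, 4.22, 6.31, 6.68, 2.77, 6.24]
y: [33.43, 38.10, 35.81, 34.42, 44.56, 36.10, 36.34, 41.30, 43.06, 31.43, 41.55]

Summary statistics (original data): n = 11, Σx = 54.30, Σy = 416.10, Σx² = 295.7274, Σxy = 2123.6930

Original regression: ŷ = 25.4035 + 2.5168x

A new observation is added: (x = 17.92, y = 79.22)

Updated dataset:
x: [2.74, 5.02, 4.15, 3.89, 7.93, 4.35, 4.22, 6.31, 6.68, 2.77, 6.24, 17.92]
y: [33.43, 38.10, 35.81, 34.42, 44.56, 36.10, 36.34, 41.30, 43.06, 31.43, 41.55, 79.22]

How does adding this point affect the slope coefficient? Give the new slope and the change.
New slope β₁ = 3.0861 versus 2.5168 before: a change of +0.5693 (+22.6%).

The new point has HIGH LEVERAGE: x = 17.92 is far from the original mean x̄ = 54.30/11 ≈ 4.94 (original range [2.74, 7.93]).

Step 1: Update the sums with the new point (n goes from 11 to 12)
Σx  = 54.30 + 17.92 = 72.22
Σy  = 416.10 + 79.22 = 495.32
Σx² = 295.7274 + 17.92² = 295.7274 + 321.1264 = 616.8538
Σxy = 2123.6930 + 17.92×79.22 = 2123.6930 + 1419.6224 = 3543.3154

Step 2: Recompute the slope with b₁ = (nΣxy − ΣxΣy) / (nΣx² − (Σx)²)
Numerator   = 12×3543.3154 − 72.22×495.32 = 42519.7848 − 35772.0104 = 6747.7744
Denominator = 12×616.8538 − 72.22² = 7402.2456 − 5215.7284 = 2186.5172
b₁(new) = 6747.7744 / 2186.5172 = 3.0861

(Same formula on the original sums: (11×2123.6930 − 54.30×416.10) / (11×295.7274 − 54.30²) = 766.3930 / 304.5114 = 2.5168, matching the given fit.)

Step 3: Change in slope
Δβ₁ = 3.0861 − 2.5168 = +0.5693
Relative change = +0.5693 / 2.5168 × 100% = +22.6%
→ the slope increases when the point is added.

Because the point sits above the extension of the original line at a high-leverage x, it tilts the fit up.
In practice: investigate whether it comes from the same population as the rest of the sample; check such a point for data-entry or measurement error.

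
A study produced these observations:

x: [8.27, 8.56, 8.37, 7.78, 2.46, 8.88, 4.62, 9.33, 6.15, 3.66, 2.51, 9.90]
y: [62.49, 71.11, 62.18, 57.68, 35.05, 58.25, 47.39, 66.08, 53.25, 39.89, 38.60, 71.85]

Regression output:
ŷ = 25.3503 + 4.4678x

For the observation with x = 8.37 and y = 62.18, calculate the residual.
Residual = -0.5658

The residual is the difference between the actual value and the predicted value:

Residual = y - ŷ

Step 1: Calculate predicted value
ŷ = 25.3503 + 4.4678 × 8.37
ŷ = 62.7458

Step 2: Calculate residual
Residual = 62.18 - 62.7458
Residual = -0.5658

Interpretation: the model overestimates the actual value by 0.5658 at this point (negative residual → observation lies below the fitted line).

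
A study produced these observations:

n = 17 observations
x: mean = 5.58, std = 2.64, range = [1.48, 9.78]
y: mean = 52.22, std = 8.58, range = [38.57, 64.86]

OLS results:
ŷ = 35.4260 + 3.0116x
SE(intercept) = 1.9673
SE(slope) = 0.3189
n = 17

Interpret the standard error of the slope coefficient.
The slope 3.0116 is pinned down to within about ±0.3189 (one SE) by these data — relative uncertainty 10.6%, i.e. precise.

SE(β̂₁) = s / √Sxx, where s is the residual standard deviation and Sxx = Σ(x − x̄)². It is the yardstick for how far β̂₁ = 3.0116 could plausibly be from the true slope.

Relative precision:
- SE / |β̂₁| = 0.3189 / 3.0116 = 10.6%
- Rule of thumb (under 20%: precise; 20% to under 50%: moderately precise; 50% or more: imprecise) → precise

Rough 95% range (±2 SE): 3.0116 ± 0.6378 → (2.3738, 3.6494).

What drives SE(β̂₁): larger n (here n = 17) → smaller SE; wider spread of x values → smaller SE.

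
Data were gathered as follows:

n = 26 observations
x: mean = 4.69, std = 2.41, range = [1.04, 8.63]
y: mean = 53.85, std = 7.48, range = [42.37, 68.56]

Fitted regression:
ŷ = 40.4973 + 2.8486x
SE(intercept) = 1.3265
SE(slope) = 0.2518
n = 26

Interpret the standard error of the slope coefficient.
SE(β̂₁) = 0.2518 is the estimated standard deviation of the slope estimate across repeated samples; relative to β̂₁ = 2.8486 that is 8.8%, a precise estimate.

SE(β̂₁) = 0.2518 says: if we drew many samples of n = 26 from the same population and refit each time, the fitted slopes would scatter with a standard deviation of roughly 0.2518 around the true β₁.

Relative precision:
- SE / |β̂₁| = 0.2518 / 2.8486 = 8.8%
- Rule of thumb (under 20%: precise; 20% to under 50%: moderately precise; 50% or more: imprecise) → precise

Link to interval estimation: a confidence interval for β₁ is β̂₁ ± t* × 0.2518, so SE sets the half-width per unit of t*.

What drives SE(β̂₁): more residual scatter → larger SE.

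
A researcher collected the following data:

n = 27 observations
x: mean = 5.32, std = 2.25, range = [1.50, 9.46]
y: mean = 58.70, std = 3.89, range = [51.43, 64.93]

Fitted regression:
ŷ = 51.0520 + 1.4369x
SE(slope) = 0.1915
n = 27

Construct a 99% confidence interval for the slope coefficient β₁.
The 99% CI for β₁ is (0.9031, 1.9707)

Confidence interval for the slope:

The 99% CI for β₁ is: β̂₁ ± t*(α/2, n-2) × SE(β̂₁)

Step 1: Find critical t-value
- Confidence level = 0.99
- Degrees of freedom = n - 2 = 27 - 2 = 25
- t*(α/2, 25) = 2.7874

Step 2: Calculate margin of error
Margin = 2.7874 × 0.1915 = 0.5338

Step 3: Construct interval
CI = 1.4369 ± 0.5338
CI = (0.9031, 1.9707)

Interpretation: intervals built this way capture the true β₁ in 99% of repeated samples; here the plausible range for the per-unit effect of x on y is 0.9031 to 1.9707.
Both endpoints are positive, so the data support a genuinely positive slope at this confidence level.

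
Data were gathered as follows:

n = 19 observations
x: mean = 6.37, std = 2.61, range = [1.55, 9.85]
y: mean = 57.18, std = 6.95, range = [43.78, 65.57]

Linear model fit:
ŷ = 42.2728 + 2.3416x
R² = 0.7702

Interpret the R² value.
R² = 0.7702 means 77.02% of the variation in y is explained by the linear relationship with x. This indicates a strong fit.

R² (coefficient of determination) measures the proportion of variance in y explained by the regression model.

Here R² = 0.7702:
- Explained: 77.02% of the variation in y
- Unexplained (residual): 100% − 77.02% = 22.98%
- Rule of thumb (below 0.3 weak; 0.3 to below 0.7 moderate; 0.7 and above strong) → strong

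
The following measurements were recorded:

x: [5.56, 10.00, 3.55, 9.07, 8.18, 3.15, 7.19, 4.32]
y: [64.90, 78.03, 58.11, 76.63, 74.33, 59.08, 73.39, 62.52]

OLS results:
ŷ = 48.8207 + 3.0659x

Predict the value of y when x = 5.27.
ŷ = 64.9780

To predict y for x = 5.27, substitute into the regression equation:

ŷ = 48.8207 + 3.0659 × 5.27
ŷ = 48.8207 + 16.1573
ŷ = 64.9780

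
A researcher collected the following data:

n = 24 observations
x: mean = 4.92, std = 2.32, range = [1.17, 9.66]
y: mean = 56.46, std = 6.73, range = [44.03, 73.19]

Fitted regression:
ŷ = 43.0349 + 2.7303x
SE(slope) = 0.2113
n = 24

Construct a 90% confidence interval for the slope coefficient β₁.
The 90% CI for β₁ is (2.3675, 3.0931)

Confidence interval for the slope:

The 90% CI for β₁ is: β̂₁ ± t*(α/2, n-2) × SE(β̂₁)

Step 1: Find critical t-value
- Confidence level = 0.9
- Degrees of freedom = n - 2 = 24 - 2 = 22
- t*(α/2, 22) = 1.7171

Step 2: Calculate margin of error
Margin = 1.7171 × 0.2113 = 0.3628

Step 3: Construct interval
CI = 2.7303 ± 0.3628
CI = (2.3675, 3.0931)

Interpretation: intervals built this way capture the true β₁ in 90% of repeated samples; here the plausible range for the per-unit effect of x on y is 2.3675 to 3.0931.
Both endpoints are positive, so the data support a genuinely positive slope at this confidence level.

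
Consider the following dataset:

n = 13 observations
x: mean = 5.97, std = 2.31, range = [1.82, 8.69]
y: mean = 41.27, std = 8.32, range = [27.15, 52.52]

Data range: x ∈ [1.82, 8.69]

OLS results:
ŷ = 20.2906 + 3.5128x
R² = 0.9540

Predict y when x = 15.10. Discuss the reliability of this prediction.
ŷ = 73.3339, but this is extrapolation (above the data range [1.82, 8.69]) and may be unreliable.

Prediction calculation:
ŷ = 20.2906 + 3.5128 × 15.10
ŷ = 73.3339

Reliability:
- Data range: x ∈ [1.82, 8.69]
- Prediction point: x = 15.10 is 6.41 units above the observed range → this is EXTRAPOLATION, not interpolation

Why that matters here:
- The linear relationship may not hold outside the observed range
- R² describes fit only over the sampled x values; it says nothing about behaviour beyond them

A defensible statement: 'if the linear trend continued to x = 15.10, y would be about 73.3339' — the premise is untested.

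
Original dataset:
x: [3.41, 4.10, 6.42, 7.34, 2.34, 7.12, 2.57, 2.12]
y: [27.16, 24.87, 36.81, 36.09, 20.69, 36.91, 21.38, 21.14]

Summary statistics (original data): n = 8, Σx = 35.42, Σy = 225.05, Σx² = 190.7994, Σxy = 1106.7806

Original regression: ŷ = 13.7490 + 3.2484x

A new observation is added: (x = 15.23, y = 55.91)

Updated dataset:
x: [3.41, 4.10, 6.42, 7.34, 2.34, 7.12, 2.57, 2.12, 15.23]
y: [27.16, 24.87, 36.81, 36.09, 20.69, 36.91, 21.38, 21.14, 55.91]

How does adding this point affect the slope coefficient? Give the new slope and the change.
The slope changes from 3.2484 to 2.7385 (change of -0.5099, or -15.7%).

x = 15.23 lies well outside the original x-range [2.12, 7.34] (x̄ ≈ 4.43), so this observation has high leverage and can move the slope substantially.

Step 1: Update the sums with the new point (n goes from 8 to 9)
Σx  = 35.42 + 15.23 = 50.65
Σy  = 225.05 + 55.91 = 280.96
Σx² = 190.7994 + 15.23² = 190.7994 + 231.9529 = 422.7523
Σxy = 1106.7806 + 15.23×55.91 = 1106.7806 + 851.5093 = 1958.2899

Step 2: Recompute the slope with b₁ = (nΣxy − ΣxΣy) / (nΣx² − (Σx)²)
Numerator   = 9×1958.2899 − 50.65×280.96 = 17624.6091 − 14230.6240 = 3393.9851
Denominator = 9×422.7523 − 50.65² = 3804.7707 − 2565.4225 = 1239.3482
b₁(new) = 3393.9851 / 1239.3482 = 2.7385

(Same formula on the original sums: (8×1106.7806 − 35.42×225.05) / (8×190.7994 − 35.42²) = 882.9738 / 271.8188 = 3.2484, matching the given fit.)

Step 3: Change in slope
Δβ₁ = 2.7385 − 3.2484 = -0.5099
Relative change = -0.5099 / 3.2484 × 100% = -15.7%
→ the slope decreases when the point is added.

A high-leverage point only changes the slope if it is off the original line; here y = 55.91 is below the original trend, so the slope decreases.
In practice: check such a point for data-entry or measurement error.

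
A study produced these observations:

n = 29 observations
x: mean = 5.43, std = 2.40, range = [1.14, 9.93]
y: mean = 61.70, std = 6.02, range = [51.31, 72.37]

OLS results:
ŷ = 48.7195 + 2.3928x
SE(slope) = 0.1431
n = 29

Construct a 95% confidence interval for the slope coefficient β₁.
The 95% CI for β₁ is (2.0992, 2.6864)

Confidence interval for the slope:

The 95% CI for β₁ is: β̂₁ ± t*(α/2, n-2) × SE(β̂₁)

Step 1: Find critical t-value
- Confidence level = 0.95
- Degrees of freedom = n - 2 = 29 - 2 = 27
- t*(α/2, 27) = 2.0518

Step 2: Calculate margin of error
Margin = 2.0518 × 0.1431 = 0.2936

Step 3: Construct interval
CI = 2.3928 ± 0.2936
CI = (2.0992, 2.6864)

Interpretation: intervals built this way capture the true β₁ in 95% of repeated samples; here the plausible range for the per-unit effect of x on y is 2.0992 to 2.6864.
Since 0 is outside the interval, a two-sided test at α = 0.05 would reject H₀: β₁ = 0.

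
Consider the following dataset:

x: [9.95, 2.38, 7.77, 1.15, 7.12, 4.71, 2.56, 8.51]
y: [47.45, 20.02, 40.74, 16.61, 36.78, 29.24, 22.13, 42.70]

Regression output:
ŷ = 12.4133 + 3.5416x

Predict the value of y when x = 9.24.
ŷ = 45.1377

x = 9.24 lies inside the observed range [1.15, 9.95], so the fitted equation applies directly:

ŷ = 12.4133 + 3.5416 × 9.24
ŷ = 12.4133 + 32.7244
ŷ = 45.1377

This is a point prediction; actual observations scatter around it by roughly the residual standard deviation.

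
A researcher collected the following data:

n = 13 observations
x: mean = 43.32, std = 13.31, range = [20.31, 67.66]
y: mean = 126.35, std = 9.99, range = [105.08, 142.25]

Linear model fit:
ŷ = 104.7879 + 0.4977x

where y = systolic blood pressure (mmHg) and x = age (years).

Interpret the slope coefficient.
For each additional year of age, predicted blood pressure increases by approximately 0.4977 mmHg.

The slope coefficient β₁ = 0.4977 represents the marginal effect of age on blood pressure.

Interpretation:
- Age up by 1 year → predicted blood pressure increases by 0.4977 mmHg
- This is a linear approximation: the same per-unit change is assumed across the whole observed x range
- The slope describes association in these data, not necessarily a causal effect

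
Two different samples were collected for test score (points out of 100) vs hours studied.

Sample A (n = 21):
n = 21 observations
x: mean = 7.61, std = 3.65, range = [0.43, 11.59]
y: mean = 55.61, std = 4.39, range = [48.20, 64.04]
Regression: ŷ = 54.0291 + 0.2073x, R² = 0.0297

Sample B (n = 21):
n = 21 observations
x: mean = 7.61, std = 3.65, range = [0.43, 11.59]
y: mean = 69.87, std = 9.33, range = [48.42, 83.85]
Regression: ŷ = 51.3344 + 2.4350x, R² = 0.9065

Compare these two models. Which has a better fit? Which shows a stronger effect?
Model B has the better fit (R² = 0.9065 vs 0.0297). Model B shows the stronger effect (|β₁| = 2.4350 vs 0.2073).

Model Comparison:

Goodness of fit (R²):
- Model A: R² = 0.0297 → 2.97% of variance in test score explained
- Model B: R² = 0.9065 → 90.65% of variance in test score explained
- 0.9065 > 0.0297 → Model B has the better fit

Strength of effect — compare |β₁|:
- Model A: β₁ = 0.2073 → predicted test score rises 0.2073 points per additional hour of study time
- Model B: β₁ = 2.4350 → predicted test score rises 2.4350 points per additional hour of study time
- |0.2073| < |2.4350| → Model B shows the stronger marginal effect

Notes:
- R² measures how tightly points cluster around the line; β₁ measures how steep the line is — they answer different questions.
- A better fit (higher R²) doesn't necessarily mean a more important relationship.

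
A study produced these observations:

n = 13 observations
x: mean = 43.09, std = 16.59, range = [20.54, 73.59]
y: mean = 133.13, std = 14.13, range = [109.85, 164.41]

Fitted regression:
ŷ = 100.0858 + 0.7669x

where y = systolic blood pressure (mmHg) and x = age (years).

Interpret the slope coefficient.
An increase of one year in age is associated with a 0.7669 mmHg increase in predicted blood pressure.

The slope β₁ = 0.7669 gives the rate at which the fitted blood pressure changes with age.

Interpretation:
- Age up by 1 year → predicted blood pressure increases by 0.7669 mmHg
- The effect is assumed constant over the observed range of x (linearity)

(β₀ = 100.0858 is the fitted value at x = 0 and is not part of the slope interpretation.)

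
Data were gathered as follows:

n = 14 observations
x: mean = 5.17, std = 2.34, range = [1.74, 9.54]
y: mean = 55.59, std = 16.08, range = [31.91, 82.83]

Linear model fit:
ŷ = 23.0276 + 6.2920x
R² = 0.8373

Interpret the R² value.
R² = 0.8373 means 83.73% of the variation in y is explained by the linear relationship with x. This indicates a strong fit.

R² (coefficient of determination) measures the proportion of variance in y explained by the regression model.

Here R² = 0.8373:
- Explained: 83.73% of the variation in y
- Unexplained (residual): 100% − 83.73% = 16.27%
- Rule of thumb (below 0.3 weak; 0.3 to below 0.7 moderate; 0.7 and above strong) → strong

Equivalently, for simple linear regression R² = r², so |r| = √0.8373 ≈ 0.9150.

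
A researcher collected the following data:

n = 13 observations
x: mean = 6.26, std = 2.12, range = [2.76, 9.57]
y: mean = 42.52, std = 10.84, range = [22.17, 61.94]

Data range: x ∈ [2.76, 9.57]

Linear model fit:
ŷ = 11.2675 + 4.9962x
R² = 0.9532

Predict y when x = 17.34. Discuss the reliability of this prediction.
ŷ = 97.9016, but this is extrapolation (above the data range [2.76, 9.57]) and may be unreliable.

Prediction calculation:
ŷ = 11.2675 + 4.9962 × 17.34
ŷ = 97.9016

Reliability:
- Data range: x ∈ [2.76, 9.57]
- Prediction point: x = 17.34 is 7.77 units above the observed range → this is EXTRAPOLATION, not interpolation

Why that matters here:
- Real relationships often flatten, saturate, or turn nonlinear at extremes
- R² describes fit only over the sampled x values; it says nothing about behaviour beyond them
- There are no observations near this x to validate the fitted line there

A defensible statement: 'if the linear trend continued to x = 17.34, y would be about 97.9016' — the premise is untested.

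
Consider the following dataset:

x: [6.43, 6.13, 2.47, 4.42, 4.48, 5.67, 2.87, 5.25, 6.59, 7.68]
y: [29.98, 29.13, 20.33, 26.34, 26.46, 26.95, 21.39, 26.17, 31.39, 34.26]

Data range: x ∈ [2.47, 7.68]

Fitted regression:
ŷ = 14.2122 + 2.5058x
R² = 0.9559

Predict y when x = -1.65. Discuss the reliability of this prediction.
The equation gives ŷ = 10.0776; however x = -1.65 is 4.12 units below the observed range, so this extrapolated value should not be trusted.

Prediction calculation:
ŷ = 14.2122 + 2.5058 × (-1.65)
ŷ = 10.0776

Reliability:
- Data range: x ∈ [2.47, 7.68]
- Prediction point: x = -1.65 is 4.12 units below the observed range → this is EXTRAPOLATION, not interpolation

Why that matters here:
- The linear relationship may not hold outside the observed range
- The standard error of prediction grows with (x − x̄)², and x = -1.65 is far from x̄ = 5.20
- R² describes fit only over the sampled x values; it says nothing about behaviour beyond them

Report the number if required, but flag clearly that it is an extrapolation.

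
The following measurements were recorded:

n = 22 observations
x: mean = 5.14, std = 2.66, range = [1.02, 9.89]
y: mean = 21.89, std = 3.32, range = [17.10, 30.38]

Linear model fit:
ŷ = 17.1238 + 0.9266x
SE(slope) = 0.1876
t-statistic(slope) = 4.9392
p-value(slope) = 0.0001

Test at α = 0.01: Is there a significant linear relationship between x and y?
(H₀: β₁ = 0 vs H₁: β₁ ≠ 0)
Reject H₀: p-value = 0.0001 < α = 0.01. The linear relationship is significant at the 1% level.

Hypothesis test for the slope coefficient:

H₀: β₁ = 0 (no linear relationship)
H₁: β₁ ≠ 0 (linear relationship exists)

Test statistic: t = β̂₁ / SE(β̂₁) = 0.9266 / 0.1876 = 4.9392

With df = 20, the two-sided p-value for |t| = 4.9392 is 0.0001.

Decision rule: reject H₀ if p-value < α.
p-value = 0.0001 < α = 0.01 → reject H₀.

Conclusion: the linear association between x and y is significant at the 1% level.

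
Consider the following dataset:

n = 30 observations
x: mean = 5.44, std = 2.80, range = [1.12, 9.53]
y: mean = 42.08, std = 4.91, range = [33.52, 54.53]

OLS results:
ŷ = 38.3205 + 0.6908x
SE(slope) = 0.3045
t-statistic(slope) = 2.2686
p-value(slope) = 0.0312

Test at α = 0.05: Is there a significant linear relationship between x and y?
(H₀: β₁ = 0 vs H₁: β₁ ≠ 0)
p-value = 0.0312 < α = 0.05, so we reject H₀. The relationship is significant.

Hypothesis test for the slope coefficient:

H₀: β₁ = 0 (no linear relationship)
H₁: β₁ ≠ 0 (linear relationship exists)

Test statistic: t = β̂₁ / SE(β̂₁) = 0.6908 / 0.3045 = 2.2686

The p-value (0.0312) is the probability, under H₀, of a t-statistic at least as extreme as |t| = 2.2686 (two-sided, df = n − 2 = 28).

Decision rule: reject H₀ if p-value < α.
p-value = 0.0312 < α = 0.05 → reject H₀.

There is sufficient evidence at the 5% significance level to conclude that a linear relationship exists between x and y.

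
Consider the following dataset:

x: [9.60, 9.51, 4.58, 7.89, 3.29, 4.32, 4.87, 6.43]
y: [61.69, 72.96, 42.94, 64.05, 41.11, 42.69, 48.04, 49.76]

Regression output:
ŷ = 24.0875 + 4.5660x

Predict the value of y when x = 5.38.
ŷ = 48.6526

x = 5.38 lies inside the observed range [3.29, 9.60], so the fitted equation applies directly:

ŷ = 24.0875 + 4.5660 × 5.38
ŷ = 24.0875 + 24.5651
ŷ = 48.6526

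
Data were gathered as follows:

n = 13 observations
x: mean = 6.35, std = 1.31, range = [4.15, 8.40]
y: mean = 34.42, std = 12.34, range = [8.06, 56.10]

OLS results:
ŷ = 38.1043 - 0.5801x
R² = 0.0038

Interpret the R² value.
About 0.38% of the variability in y is accounted for by the regression on x (R² = 0.0038) — a weak linear fit.

The coefficient of determination R² is the fraction of the total variation in y that the fitted line accounts for.

Here R² = 0.0038:
- Explained: 0.38% of the variation in y
- Unexplained (residual): 100% − 0.38% = 99.62%
- Rule of thumb (below 0.3 weak; 0.3 to below 0.7 moderate; 0.7 and above strong) → weak

Note: R² never decreases when predictors are added, so it should not be used alone to compare models of different size.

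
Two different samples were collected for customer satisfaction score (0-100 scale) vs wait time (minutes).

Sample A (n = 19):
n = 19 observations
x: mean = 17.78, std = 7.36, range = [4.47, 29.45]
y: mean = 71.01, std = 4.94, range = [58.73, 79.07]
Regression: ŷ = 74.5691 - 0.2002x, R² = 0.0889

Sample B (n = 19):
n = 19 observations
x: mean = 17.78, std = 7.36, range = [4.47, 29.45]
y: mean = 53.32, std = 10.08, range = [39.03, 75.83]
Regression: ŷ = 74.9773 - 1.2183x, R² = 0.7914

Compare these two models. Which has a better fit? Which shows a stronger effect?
Model B has the better fit (R² = 0.7914 vs 0.0889). Model B shows the stronger effect (|β₁| = 1.2183 vs 0.2002).

Model Comparison:

Fit — compare R²:
- Model A: R² = 0.0889 → 8.89% of variance in satisfaction score explained
- Model B: R² = 0.7914 → 79.14% of variance in satisfaction score explained
- 0.7914 > 0.0889 → Model B has the better fit

Which has the larger per-minute effect? (|β₁|)
- Model A: β₁ = -0.2002 → predicted satisfaction score falls 0.2002 points per additional minute of wait time
- Model B: β₁ = -1.2183 → predicted satisfaction score falls 1.2183 points per additional minute of wait time
- |-0.2002| < |-1.2183| → Model B shows the stronger marginal effect

Notes:
- The two samples could reflect different populations, time periods, or measurement quality.
- A better fit (higher R²) doesn't necessarily mean a more important relationship.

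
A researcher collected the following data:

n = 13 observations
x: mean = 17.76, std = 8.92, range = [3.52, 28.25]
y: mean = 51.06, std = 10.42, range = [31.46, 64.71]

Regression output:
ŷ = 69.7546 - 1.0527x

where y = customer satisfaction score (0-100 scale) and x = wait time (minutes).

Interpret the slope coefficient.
For each additional minute of wait time, predicted satisfaction score decreases by approximately 1.0527 points.

The slope coefficient β₁ = -1.0527 represents the marginal effect of wait time on satisfaction score.

Interpretation:
- Wait time up by 1 minute → predicted satisfaction score decreases by 1.0527 points
- The effect is assumed constant over the observed range of x (linearity)

The intercept β₀ = 69.7546 is the predicted satisfaction score when wait time = 0; since the smallest observed x is 3.52, this is an extrapolation and mainly anchors the line.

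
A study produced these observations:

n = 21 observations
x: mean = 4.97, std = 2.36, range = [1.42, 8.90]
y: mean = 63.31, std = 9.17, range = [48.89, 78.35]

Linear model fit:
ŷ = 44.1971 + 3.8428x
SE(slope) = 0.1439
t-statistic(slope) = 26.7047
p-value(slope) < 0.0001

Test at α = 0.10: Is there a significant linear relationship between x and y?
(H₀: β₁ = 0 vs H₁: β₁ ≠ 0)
Since p-value < 0.0001 < α = 0.10, reject H₀ — the slope is significantly different from 0.

Hypothesis test for the slope coefficient:

H₀: β₁ = 0 (no linear relationship)
H₁: β₁ ≠ 0 (linear relationship exists)

Test statistic: t = β̂₁ / SE(β̂₁) = 3.8428 / 0.1439 = 26.7047

p < 0.0001: how often a slope estimate this far from 0 (in SE units) would arise by chance if β₁ were truly 0.

Decision rule: reject H₀ if p-value < α.
p-value < 0.0001 < α = 0.10 → reject H₀.

At α = 0.10 the data do provide convincing evidence of a nonzero slope.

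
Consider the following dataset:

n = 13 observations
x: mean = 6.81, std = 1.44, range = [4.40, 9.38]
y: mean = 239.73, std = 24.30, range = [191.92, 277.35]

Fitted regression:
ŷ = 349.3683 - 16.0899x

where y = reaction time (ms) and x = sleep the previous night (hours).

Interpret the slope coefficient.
For each additional hour of sleep, predicted reaction time decreases by approximately 16.0899 ms.

The slope β₁ = -16.0899 gives the rate at which the fitted reaction time changes with sleep.

Interpretation:
- Sleep up by 1 hour → predicted reaction time decreases by 16.0899 ms
- The effect is assumed constant over the observed range of x (linearity)
- The slope describes association in these data, not necessarily a causal effect

The intercept β₀ = 349.3683 is the predicted reaction time when sleep = 0; since the smallest observed x is 4.40, this is an extrapolation and mainly anchors the line.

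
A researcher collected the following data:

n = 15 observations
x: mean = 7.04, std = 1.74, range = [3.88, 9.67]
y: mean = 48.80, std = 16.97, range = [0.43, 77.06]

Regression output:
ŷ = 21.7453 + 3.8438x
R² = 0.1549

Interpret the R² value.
The model explains 15.49% of the variance in y (R² = 0.1549), leaving 84.51% unexplained; the fit is weak.

The coefficient of determination R² is the fraction of the total variation in y that the fitted line accounts for.

Here R² = 0.1549:
- Explained: 15.49% of the variation in y
- Unexplained (residual): 100% − 15.49% = 84.51%
- Rule of thumb (below 0.3 weak; 0.3 to below 0.7 moderate; 0.7 and above strong) → weak

Equivalently, for simple linear regression R² = r², so |r| = √0.1549 ≈ 0.3936.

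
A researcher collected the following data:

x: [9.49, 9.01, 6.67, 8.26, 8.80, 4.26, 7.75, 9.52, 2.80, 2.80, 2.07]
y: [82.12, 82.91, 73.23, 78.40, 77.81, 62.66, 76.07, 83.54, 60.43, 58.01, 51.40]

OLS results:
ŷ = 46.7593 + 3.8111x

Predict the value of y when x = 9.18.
ŷ = 81.7452

Plug x = 9.18 into the fitted line:

ŷ = 46.7593 + 3.8111 × 9.18
ŷ = 46.7593 + 34.9859
ŷ = 81.7452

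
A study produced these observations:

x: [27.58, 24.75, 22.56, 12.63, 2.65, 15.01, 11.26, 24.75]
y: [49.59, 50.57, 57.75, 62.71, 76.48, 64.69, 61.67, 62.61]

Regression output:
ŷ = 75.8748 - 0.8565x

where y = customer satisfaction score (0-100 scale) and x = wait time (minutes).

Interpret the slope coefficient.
An increase of one minute in wait time is associated with a 0.8565 points decrease in predicted satisfaction score.

The slope β₁ = -0.8565 gives the rate at which the fitted satisfaction score changes with wait time.

Interpretation:
- Wait time up by 1 minute → predicted satisfaction score decreases by 0.8565 points
- This is a linear approximation: the same per-unit change is assumed across the whole observed x range
- The slope describes association in these data, not necessarily a causal effect

The intercept β₀ = 75.8748 is the predicted satisfaction score when wait time = 0; since the smallest observed x is 2.65, this is an extrapolation and mainly anchors the line.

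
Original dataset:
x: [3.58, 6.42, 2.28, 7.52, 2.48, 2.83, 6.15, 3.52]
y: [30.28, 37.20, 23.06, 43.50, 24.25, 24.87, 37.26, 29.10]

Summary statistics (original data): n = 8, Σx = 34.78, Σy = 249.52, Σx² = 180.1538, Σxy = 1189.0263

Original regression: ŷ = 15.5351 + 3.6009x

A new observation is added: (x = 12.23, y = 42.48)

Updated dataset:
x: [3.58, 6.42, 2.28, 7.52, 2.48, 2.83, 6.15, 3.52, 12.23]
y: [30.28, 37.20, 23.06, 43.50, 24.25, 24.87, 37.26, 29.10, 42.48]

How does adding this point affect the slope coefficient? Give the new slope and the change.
New slope β₁ = 2.1780 versus 3.6009 before: a change of -1.4229 (-39.5%).

x = 12.23 lies well outside the original x-range [2.28, 7.52] (x̄ ≈ 4.35), so this observation has high leverage and can move the slope substantially.

Step 1: Update the sums with the new point (n goes from 8 to 9)
Σx  = 34.78 + 12.23 = 47.01
Σy  = 249.52 + 42.48 = 292.00
Σx² = 180.1538 + 12.23² = 180.1538 + 149.5729 = 329.7267
Σxy = 1189.0263 + 12.23×42.48 = 1189.0263 + 519.5304 = 1708.5567

Step 2: Recompute the slope with b₁ = (nΣxy − ΣxΣy) / (nΣx² − (Σx)²)
Numerator   = 9×1708.5567 − 47.01×292.00 = 15377.0103 − 13726.9200 = 1650.0903
Denominator = 9×329.7267 − 47.01² = 2967.5403 − 2209.9401 = 757.6002
b₁(new) = 1650.0903 / 757.6002 = 2.1780

(Same formula on the original sums: (8×1189.0263 − 34.78×249.52) / (8×180.1538 − 34.78²) = 833.9048 / 231.5820 = 3.6009, matching the given fit.)

Step 3: Change in slope
Δβ₁ = 2.1780 − 3.6009 = -1.4229
Relative change = -1.4229 / 3.6009 × 100% = -39.5%
→ the slope decreases when the point is added.

A high-leverage point only changes the slope if it is off the original line; here y = 42.48 is below the original trend, so the slope decreases.
In practice: examine leverage (hᵢ) and Cook's distance rather than deleting it automatically; check such a point for data-entry or measurement error.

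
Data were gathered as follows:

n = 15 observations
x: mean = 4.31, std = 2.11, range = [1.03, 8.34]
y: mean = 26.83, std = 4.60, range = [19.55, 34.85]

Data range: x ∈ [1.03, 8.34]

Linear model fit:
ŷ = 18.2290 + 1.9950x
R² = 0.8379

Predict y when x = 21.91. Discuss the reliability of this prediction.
ŷ = 61.9395, but this is extrapolation (above the data range [1.03, 8.34]) and may be unreliable.

Prediction calculation:
ŷ = 18.2290 + 1.9950 × 21.91
ŷ = 61.9395

Reliability:
- Data range: x ∈ [1.03, 8.34]
- Prediction point: x = 21.91 is 13.57 units above the observed range → this is EXTRAPOLATION, not interpolation

Why that matters here:
- The standard error of prediction grows with (x − x̄)², and x = 21.91 is far from x̄ = 4.31
- The linear relationship may not hold outside the observed range

The R² = 0.8379 only validates the fit within [1.03, 8.34]; treat ŷ = 61.9395 with caution.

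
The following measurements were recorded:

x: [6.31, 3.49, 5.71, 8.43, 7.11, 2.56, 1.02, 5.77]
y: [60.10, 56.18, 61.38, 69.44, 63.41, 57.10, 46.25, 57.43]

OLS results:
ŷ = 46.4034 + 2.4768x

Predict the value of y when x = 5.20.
ŷ = 59.2828

To predict y for x = 5.20, substitute into the regression equation:

ŷ = 46.4034 + 2.4768 × 5.20
ŷ = 46.4034 + 12.8794
ŷ = 59.2828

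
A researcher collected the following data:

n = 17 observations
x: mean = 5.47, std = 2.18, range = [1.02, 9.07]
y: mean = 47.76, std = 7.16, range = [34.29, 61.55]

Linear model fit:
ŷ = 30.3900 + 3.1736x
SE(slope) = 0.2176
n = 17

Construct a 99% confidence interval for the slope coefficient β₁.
The 99% CI for β₁ is (2.5324, 3.8148)

Confidence interval for the slope:

The 99% CI for β₁ is: β̂₁ ± t*(α/2, n-2) × SE(β̂₁)

Step 1: Find critical t-value
- Confidence level = 0.99
- Degrees of freedom = n - 2 = 17 - 2 = 15
- t*(α/2, 15) = 2.9467

Step 2: Calculate margin of error
Margin = 2.9467 × 0.2176 = 0.6412

Step 3: Construct interval
CI = 3.1736 ± 0.6412
CI = (2.5324, 3.8148)

Interpretation: intervals built this way capture the true β₁ in 99% of repeated samples; here the plausible range for the per-unit effect of x on y is 2.5324 to 3.8148.
Both endpoints are positive, so the data support a genuinely positive slope at this confidence level.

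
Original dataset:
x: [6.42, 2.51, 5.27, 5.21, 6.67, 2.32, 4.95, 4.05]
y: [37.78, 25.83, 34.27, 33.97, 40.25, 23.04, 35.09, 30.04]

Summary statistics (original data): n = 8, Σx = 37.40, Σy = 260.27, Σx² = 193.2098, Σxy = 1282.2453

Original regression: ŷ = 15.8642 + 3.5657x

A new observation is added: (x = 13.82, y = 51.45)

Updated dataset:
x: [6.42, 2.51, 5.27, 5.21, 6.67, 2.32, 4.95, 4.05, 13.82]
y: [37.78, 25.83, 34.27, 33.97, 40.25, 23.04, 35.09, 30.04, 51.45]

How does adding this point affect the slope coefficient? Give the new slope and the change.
New slope β₁ = 2.3651 versus 3.5657 before: a change of -1.2006 (-33.7%).

The new point has HIGH LEVERAGE: x = 13.82 is far from the original mean x̄ = 37.40/8 ≈ 4.68 (original range [2.32, 6.67]).

Step 1: Update the sums with the new point (n goes from 8 to 9)
Σx  = 37.40 + 13.82 = 51.22
Σy  = 260.27 + 51.45 = 311.72
Σx² = 193.2098 + 13.82² = 193.2098 + 190.9924 = 384.2022
Σxy = 1282.2453 + 13.82×51.45 = 1282.2453 + 711.0390 = 1993.2843

Step 2: Recompute the slope with b₁ = (nΣxy − ΣxΣy) / (nΣx² − (Σx)²)
Numerator   = 9×1993.2843 − 51.22×311.72 = 17939.5587 − 15966.2984 = 1973.2603
Denominator = 9×384.2022 − 51.22² = 3457.8198 − 2623.4884 = 834.3314
b₁(new) = 1973.2603 / 834.3314 = 2.3651

(Same formula on the original sums: (8×1282.2453 − 37.40×260.27) / (8×193.2098 − 37.40²) = 523.8644 / 146.9184 = 3.5657, matching the given fit.)

Step 3: Change in slope
Δβ₁ = 2.3651 − 3.5657 = -1.2006
Relative change = -1.2006 / 3.5657 × 100% = -33.7%
→ the slope decreases when the point is added.

A high-leverage point only changes the slope if it is off the original line; here y = 51.45 is below the original trend, so the slope decreases.
In practice: examine leverage (hᵢ) and Cook's distance rather than deleting it automatically.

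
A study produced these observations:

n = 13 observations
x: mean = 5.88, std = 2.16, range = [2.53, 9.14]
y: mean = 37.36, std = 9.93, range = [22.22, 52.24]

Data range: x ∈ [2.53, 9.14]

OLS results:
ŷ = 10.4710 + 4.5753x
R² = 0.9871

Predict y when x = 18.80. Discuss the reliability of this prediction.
The equation gives ŷ = 96.4866; however x = 18.80 is 9.66 units above the observed range, so this extrapolated value should not be trusted.

Prediction calculation:
ŷ = 10.4710 + 4.5753 × 18.80
ŷ = 96.4866

Reliability:
- Data range: x ∈ [2.53, 9.14]
- Prediction point: x = 18.80 is 9.66 units above the observed range → this is EXTRAPOLATION, not interpolation

Why that matters here:
- The standard error of prediction grows with (x − x̄)², and x = 18.80 is far from x̄ = 5.88
- R² describes fit only over the sampled x values; it says nothing about behaviour beyond them

A defensible statement: 'if the linear trend continued to x = 18.80, y would be about 96.4866' — the premise is untested.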